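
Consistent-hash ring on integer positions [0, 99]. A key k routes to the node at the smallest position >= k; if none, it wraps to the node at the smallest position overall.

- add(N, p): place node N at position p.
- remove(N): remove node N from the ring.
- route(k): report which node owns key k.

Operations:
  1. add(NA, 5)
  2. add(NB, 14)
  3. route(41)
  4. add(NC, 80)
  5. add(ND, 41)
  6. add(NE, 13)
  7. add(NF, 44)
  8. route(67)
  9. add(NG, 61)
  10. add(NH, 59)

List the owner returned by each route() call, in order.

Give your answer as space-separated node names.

Op 1: add NA@5 -> ring=[5:NA]
Op 2: add NB@14 -> ring=[5:NA,14:NB]
Op 3: route key 41: none >= 41, wrap to smallest pos 5 -> NA
Op 4: add NC@80 -> ring=[5:NA,14:NB,80:NC]
Op 5: add ND@41 -> ring=[5:NA,14:NB,41:ND,80:NC]
Op 6: add NE@13 -> ring=[5:NA,13:NE,14:NB,41:ND,80:NC]
Op 7: add NF@44 -> ring=[5:NA,13:NE,14:NB,41:ND,44:NF,80:NC]
Op 8: route key 67: smallest pos >= 67 is 80 -> NC
Op 9: add NG@61 -> ring=[5:NA,13:NE,14:NB,41:ND,44:NF,61:NG,80:NC]
Op 10: add NH@59 -> ring=[5:NA,13:NE,14:NB,41:ND,44:NF,59:NH,61:NG,80:NC]

Answer: NA NC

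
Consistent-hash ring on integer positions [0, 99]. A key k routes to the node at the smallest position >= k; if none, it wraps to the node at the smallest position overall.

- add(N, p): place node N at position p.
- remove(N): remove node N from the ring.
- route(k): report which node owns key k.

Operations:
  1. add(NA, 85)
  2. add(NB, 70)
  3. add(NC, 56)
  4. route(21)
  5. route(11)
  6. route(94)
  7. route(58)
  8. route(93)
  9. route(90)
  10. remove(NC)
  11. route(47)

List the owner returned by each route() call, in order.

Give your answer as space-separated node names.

Answer: NC NC NC NB NC NC NB

Derivation:
Op 1: add NA@85 -> ring=[85:NA]
Op 2: add NB@70 -> ring=[70:NB,85:NA]
Op 3: add NC@56 -> ring=[56:NC,70:NB,85:NA]
Op 4: route key 21: smallest pos >= 21 is 56 -> NC
Op 5: route key 11: smallest pos >= 11 is 56 -> NC
Op 6: route key 94: none >= 94, wrap to smallest pos 56 -> NC
Op 7: route key 58: smallest pos >= 58 is 70 -> NB
Op 8: route key 93: none >= 93, wrap to smallest pos 56 -> NC
Op 9: route key 90: none >= 90, wrap to smallest pos 56 -> NC
Op 10: remove NC -> ring=[70:NB,85:NA]
Op 11: route key 47: smallest pos >= 47 is 70 -> NB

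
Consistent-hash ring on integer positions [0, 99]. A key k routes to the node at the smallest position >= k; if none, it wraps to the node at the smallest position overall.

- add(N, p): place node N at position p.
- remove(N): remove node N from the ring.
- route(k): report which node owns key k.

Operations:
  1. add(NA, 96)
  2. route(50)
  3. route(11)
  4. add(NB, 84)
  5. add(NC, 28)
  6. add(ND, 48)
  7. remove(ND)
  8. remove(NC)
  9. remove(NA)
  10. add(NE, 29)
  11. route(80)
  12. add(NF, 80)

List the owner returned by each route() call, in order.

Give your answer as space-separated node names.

Op 1: add NA@96 -> ring=[96:NA]
Op 2: route key 50: smallest pos >= 50 is 96 -> NA
Op 3: route key 11: smallest pos >= 11 is 96 -> NA
Op 4: add NB@84 -> ring=[84:NB,96:NA]
Op 5: add NC@28 -> ring=[28:NC,84:NB,96:NA]
Op 6: add ND@48 -> ring=[28:NC,48:ND,84:NB,96:NA]
Op 7: remove ND -> ring=[28:NC,84:NB,96:NA]
Op 8: remove NC -> ring=[84:NB,96:NA]
Op 9: remove NA -> ring=[84:NB]
Op 10: add NE@29 -> ring=[29:NE,84:NB]
Op 11: route key 80: smallest pos >= 80 is 84 -> NB
Op 12: add NF@80 -> ring=[29:NE,80:NF,84:NB]

Answer: NA NA NB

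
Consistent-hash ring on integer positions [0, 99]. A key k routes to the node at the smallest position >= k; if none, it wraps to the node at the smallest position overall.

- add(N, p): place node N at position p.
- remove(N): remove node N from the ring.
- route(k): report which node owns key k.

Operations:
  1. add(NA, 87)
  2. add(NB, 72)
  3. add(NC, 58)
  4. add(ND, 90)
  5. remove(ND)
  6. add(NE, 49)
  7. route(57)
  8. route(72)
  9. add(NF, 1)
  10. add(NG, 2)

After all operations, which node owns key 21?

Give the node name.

Op 1: add NA@87 -> ring=[87:NA]
Op 2: add NB@72 -> ring=[72:NB,87:NA]
Op 3: add NC@58 -> ring=[58:NC,72:NB,87:NA]
Op 4: add ND@90 -> ring=[58:NC,72:NB,87:NA,90:ND]
Op 5: remove ND -> ring=[58:NC,72:NB,87:NA]
Op 6: add NE@49 -> ring=[49:NE,58:NC,72:NB,87:NA]
Op 7: route key 57: smallest pos >= 57 is 58 -> NC
Op 8: route key 72: smallest pos >= 72 is 72 -> NB
Op 9: add NF@1 -> ring=[1:NF,49:NE,58:NC,72:NB,87:NA]
Op 10: add NG@2 -> ring=[1:NF,2:NG,49:NE,58:NC,72:NB,87:NA]
Final route key 21: smallest pos >= 21 is 49 -> NE

Answer: NE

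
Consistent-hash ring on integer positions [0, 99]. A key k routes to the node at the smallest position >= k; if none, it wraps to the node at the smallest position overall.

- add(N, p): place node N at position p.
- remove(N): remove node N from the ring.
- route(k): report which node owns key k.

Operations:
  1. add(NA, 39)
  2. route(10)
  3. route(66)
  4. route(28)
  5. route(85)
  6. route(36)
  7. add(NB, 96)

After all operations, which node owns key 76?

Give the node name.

Op 1: add NA@39 -> ring=[39:NA]
Op 2: route key 10: smallest pos >= 10 is 39 -> NA
Op 3: route key 66: none >= 66, wrap to smallest pos 39 -> NA
Op 4: route key 28: smallest pos >= 28 is 39 -> NA
Op 5: route key 85: none >= 85, wrap to smallest pos 39 -> NA
Op 6: route key 36: smallest pos >= 36 is 39 -> NA
Op 7: add NB@96 -> ring=[39:NA,96:NB]
Final route key 76: smallest pos >= 76 is 96 -> NB

Answer: NB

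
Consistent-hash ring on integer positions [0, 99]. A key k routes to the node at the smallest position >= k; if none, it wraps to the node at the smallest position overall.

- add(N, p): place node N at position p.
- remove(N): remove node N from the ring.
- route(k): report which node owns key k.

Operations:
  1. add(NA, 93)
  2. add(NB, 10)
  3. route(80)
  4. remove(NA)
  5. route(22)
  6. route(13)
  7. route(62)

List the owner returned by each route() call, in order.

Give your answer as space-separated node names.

Op 1: add NA@93 -> ring=[93:NA]
Op 2: add NB@10 -> ring=[10:NB,93:NA]
Op 3: route key 80: smallest pos >= 80 is 93 -> NA
Op 4: remove NA -> ring=[10:NB]
Op 5: route key 22: none >= 22, wrap to smallest pos 10 -> NB
Op 6: route key 13: none >= 13, wrap to smallest pos 10 -> NB
Op 7: route key 62: none >= 62, wrap to smallest pos 10 -> NB

Answer: NA NB NB NB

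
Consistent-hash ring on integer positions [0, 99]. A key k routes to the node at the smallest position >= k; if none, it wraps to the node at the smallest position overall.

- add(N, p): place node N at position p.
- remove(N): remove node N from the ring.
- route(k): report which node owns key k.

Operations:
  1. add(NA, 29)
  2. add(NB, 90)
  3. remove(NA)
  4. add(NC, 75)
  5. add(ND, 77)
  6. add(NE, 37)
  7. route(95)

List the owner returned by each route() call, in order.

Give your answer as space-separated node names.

Answer: NE

Derivation:
Op 1: add NA@29 -> ring=[29:NA]
Op 2: add NB@90 -> ring=[29:NA,90:NB]
Op 3: remove NA -> ring=[90:NB]
Op 4: add NC@75 -> ring=[75:NC,90:NB]
Op 5: add ND@77 -> ring=[75:NC,77:ND,90:NB]
Op 6: add NE@37 -> ring=[37:NE,75:NC,77:ND,90:NB]
Op 7: route key 95: none >= 95, wrap to smallest pos 37 -> NE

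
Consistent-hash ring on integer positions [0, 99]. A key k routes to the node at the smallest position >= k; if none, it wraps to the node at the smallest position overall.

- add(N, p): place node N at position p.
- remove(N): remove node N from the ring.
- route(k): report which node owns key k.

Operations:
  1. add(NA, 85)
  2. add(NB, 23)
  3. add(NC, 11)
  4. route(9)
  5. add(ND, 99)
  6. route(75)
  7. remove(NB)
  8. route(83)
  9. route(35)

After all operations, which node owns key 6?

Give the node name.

Op 1: add NA@85 -> ring=[85:NA]
Op 2: add NB@23 -> ring=[23:NB,85:NA]
Op 3: add NC@11 -> ring=[11:NC,23:NB,85:NA]
Op 4: route key 9: smallest pos >= 9 is 11 -> NC
Op 5: add ND@99 -> ring=[11:NC,23:NB,85:NA,99:ND]
Op 6: route key 75: smallest pos >= 75 is 85 -> NA
Op 7: remove NB -> ring=[11:NC,85:NA,99:ND]
Op 8: route key 83: smallest pos >= 83 is 85 -> NA
Op 9: route key 35: smallest pos >= 35 is 85 -> NA
Final route key 6: smallest pos >= 6 is 11 -> NC

Answer: NC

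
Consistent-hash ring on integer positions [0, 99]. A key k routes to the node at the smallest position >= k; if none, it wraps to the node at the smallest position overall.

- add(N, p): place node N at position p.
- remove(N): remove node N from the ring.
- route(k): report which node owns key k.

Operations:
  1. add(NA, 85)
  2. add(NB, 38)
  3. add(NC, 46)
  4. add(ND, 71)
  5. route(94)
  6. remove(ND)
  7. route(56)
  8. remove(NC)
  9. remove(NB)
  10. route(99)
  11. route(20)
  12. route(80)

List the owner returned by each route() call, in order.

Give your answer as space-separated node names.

Answer: NB NA NA NA NA

Derivation:
Op 1: add NA@85 -> ring=[85:NA]
Op 2: add NB@38 -> ring=[38:NB,85:NA]
Op 3: add NC@46 -> ring=[38:NB,46:NC,85:NA]
Op 4: add ND@71 -> ring=[38:NB,46:NC,71:ND,85:NA]
Op 5: route key 94: none >= 94, wrap to smallest pos 38 -> NB
Op 6: remove ND -> ring=[38:NB,46:NC,85:NA]
Op 7: route key 56: smallest pos >= 56 is 85 -> NA
Op 8: remove NC -> ring=[38:NB,85:NA]
Op 9: remove NB -> ring=[85:NA]
Op 10: route key 99: none >= 99, wrap to smallest pos 85 -> NA
Op 11: route key 20: smallest pos >= 20 is 85 -> NA
Op 12: route key 80: smallest pos >= 80 is 85 -> NA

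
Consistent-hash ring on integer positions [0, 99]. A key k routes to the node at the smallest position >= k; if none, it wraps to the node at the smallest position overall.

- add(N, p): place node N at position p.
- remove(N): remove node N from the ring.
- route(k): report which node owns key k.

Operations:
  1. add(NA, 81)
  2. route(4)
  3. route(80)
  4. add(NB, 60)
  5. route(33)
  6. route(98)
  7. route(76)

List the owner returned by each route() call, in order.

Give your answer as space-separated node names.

Op 1: add NA@81 -> ring=[81:NA]
Op 2: route key 4: smallest pos >= 4 is 81 -> NA
Op 3: route key 80: smallest pos >= 80 is 81 -> NA
Op 4: add NB@60 -> ring=[60:NB,81:NA]
Op 5: route key 33: smallest pos >= 33 is 60 -> NB
Op 6: route key 98: none >= 98, wrap to smallest pos 60 -> NB
Op 7: route key 76: smallest pos >= 76 is 81 -> NA

Answer: NA NA NB NB NA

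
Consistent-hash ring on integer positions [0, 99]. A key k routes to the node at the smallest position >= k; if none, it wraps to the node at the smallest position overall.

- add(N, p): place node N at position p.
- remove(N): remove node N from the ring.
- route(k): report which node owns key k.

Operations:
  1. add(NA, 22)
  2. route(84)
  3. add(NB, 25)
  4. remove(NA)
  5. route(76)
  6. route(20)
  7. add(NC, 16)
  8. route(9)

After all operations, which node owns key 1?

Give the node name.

Answer: NC

Derivation:
Op 1: add NA@22 -> ring=[22:NA]
Op 2: route key 84: none >= 84, wrap to smallest pos 22 -> NA
Op 3: add NB@25 -> ring=[22:NA,25:NB]
Op 4: remove NA -> ring=[25:NB]
Op 5: route key 76: none >= 76, wrap to smallest pos 25 -> NB
Op 6: route key 20: smallest pos >= 20 is 25 -> NB
Op 7: add NC@16 -> ring=[16:NC,25:NB]
Op 8: route key 9: smallest pos >= 9 is 16 -> NC
Final route key 1: smallest pos >= 1 is 16 -> NC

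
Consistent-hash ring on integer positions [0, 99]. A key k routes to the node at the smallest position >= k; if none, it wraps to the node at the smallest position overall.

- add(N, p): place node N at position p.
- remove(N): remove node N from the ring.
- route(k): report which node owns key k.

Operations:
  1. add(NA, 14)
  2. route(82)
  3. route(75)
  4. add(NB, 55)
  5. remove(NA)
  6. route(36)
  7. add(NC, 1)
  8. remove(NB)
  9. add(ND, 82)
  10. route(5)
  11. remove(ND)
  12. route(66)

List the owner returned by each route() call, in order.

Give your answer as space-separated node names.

Op 1: add NA@14 -> ring=[14:NA]
Op 2: route key 82: none >= 82, wrap to smallest pos 14 -> NA
Op 3: route key 75: none >= 75, wrap to smallest pos 14 -> NA
Op 4: add NB@55 -> ring=[14:NA,55:NB]
Op 5: remove NA -> ring=[55:NB]
Op 6: route key 36: smallest pos >= 36 is 55 -> NB
Op 7: add NC@1 -> ring=[1:NC,55:NB]
Op 8: remove NB -> ring=[1:NC]
Op 9: add ND@82 -> ring=[1:NC,82:ND]
Op 10: route key 5: smallest pos >= 5 is 82 -> ND
Op 11: remove ND -> ring=[1:NC]
Op 12: route key 66: none >= 66, wrap to smallest pos 1 -> NC

Answer: NA NA NB ND NC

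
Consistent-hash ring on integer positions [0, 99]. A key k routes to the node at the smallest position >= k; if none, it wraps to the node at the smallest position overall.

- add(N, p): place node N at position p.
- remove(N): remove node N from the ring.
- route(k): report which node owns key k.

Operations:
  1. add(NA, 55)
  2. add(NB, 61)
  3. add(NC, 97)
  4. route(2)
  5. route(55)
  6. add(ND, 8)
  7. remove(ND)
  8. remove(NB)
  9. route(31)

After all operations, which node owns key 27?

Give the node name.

Answer: NA

Derivation:
Op 1: add NA@55 -> ring=[55:NA]
Op 2: add NB@61 -> ring=[55:NA,61:NB]
Op 3: add NC@97 -> ring=[55:NA,61:NB,97:NC]
Op 4: route key 2: smallest pos >= 2 is 55 -> NA
Op 5: route key 55: smallest pos >= 55 is 55 -> NA
Op 6: add ND@8 -> ring=[8:ND,55:NA,61:NB,97:NC]
Op 7: remove ND -> ring=[55:NA,61:NB,97:NC]
Op 8: remove NB -> ring=[55:NA,97:NC]
Op 9: route key 31: smallest pos >= 31 is 55 -> NA
Final route key 27: smallest pos >= 27 is 55 -> NA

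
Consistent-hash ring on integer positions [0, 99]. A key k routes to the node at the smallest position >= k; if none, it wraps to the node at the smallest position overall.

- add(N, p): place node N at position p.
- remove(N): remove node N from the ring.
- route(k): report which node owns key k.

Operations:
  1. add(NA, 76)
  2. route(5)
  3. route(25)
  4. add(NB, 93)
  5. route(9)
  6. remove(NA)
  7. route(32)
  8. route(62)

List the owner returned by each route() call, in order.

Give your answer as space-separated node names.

Op 1: add NA@76 -> ring=[76:NA]
Op 2: route key 5: smallest pos >= 5 is 76 -> NA
Op 3: route key 25: smallest pos >= 25 is 76 -> NA
Op 4: add NB@93 -> ring=[76:NA,93:NB]
Op 5: route key 9: smallest pos >= 9 is 76 -> NA
Op 6: remove NA -> ring=[93:NB]
Op 7: route key 32: smallest pos >= 32 is 93 -> NB
Op 8: route key 62: smallest pos >= 62 is 93 -> NB

Answer: NA NA NA NB NB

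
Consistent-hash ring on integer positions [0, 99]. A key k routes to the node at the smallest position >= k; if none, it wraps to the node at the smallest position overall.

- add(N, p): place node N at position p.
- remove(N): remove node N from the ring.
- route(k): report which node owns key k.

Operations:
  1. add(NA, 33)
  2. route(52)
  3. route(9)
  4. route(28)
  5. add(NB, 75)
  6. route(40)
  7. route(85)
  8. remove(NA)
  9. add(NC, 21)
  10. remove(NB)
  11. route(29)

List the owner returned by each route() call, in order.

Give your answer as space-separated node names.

Answer: NA NA NA NB NA NC

Derivation:
Op 1: add NA@33 -> ring=[33:NA]
Op 2: route key 52: none >= 52, wrap to smallest pos 33 -> NA
Op 3: route key 9: smallest pos >= 9 is 33 -> NA
Op 4: route key 28: smallest pos >= 28 is 33 -> NA
Op 5: add NB@75 -> ring=[33:NA,75:NB]
Op 6: route key 40: smallest pos >= 40 is 75 -> NB
Op 7: route key 85: none >= 85, wrap to smallest pos 33 -> NA
Op 8: remove NA -> ring=[75:NB]
Op 9: add NC@21 -> ring=[21:NC,75:NB]
Op 10: remove NB -> ring=[21:NC]
Op 11: route key 29: none >= 29, wrap to smallest pos 21 -> NC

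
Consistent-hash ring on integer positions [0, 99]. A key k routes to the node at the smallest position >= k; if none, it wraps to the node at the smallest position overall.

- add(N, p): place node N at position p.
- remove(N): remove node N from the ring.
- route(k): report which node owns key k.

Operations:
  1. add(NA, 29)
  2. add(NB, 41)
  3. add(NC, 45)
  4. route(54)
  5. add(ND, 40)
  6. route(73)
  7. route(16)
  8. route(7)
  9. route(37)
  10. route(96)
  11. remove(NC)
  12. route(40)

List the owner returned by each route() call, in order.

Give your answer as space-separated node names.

Answer: NA NA NA NA ND NA ND

Derivation:
Op 1: add NA@29 -> ring=[29:NA]
Op 2: add NB@41 -> ring=[29:NA,41:NB]
Op 3: add NC@45 -> ring=[29:NA,41:NB,45:NC]
Op 4: route key 54: none >= 54, wrap to smallest pos 29 -> NA
Op 5: add ND@40 -> ring=[29:NA,40:ND,41:NB,45:NC]
Op 6: route key 73: none >= 73, wrap to smallest pos 29 -> NA
Op 7: route key 16: smallest pos >= 16 is 29 -> NA
Op 8: route key 7: smallest pos >= 7 is 29 -> NA
Op 9: route key 37: smallest pos >= 37 is 40 -> ND
Op 10: route key 96: none >= 96, wrap to smallest pos 29 -> NA
Op 11: remove NC -> ring=[29:NA,40:ND,41:NB]
Op 12: route key 40: smallest pos >= 40 is 40 -> ND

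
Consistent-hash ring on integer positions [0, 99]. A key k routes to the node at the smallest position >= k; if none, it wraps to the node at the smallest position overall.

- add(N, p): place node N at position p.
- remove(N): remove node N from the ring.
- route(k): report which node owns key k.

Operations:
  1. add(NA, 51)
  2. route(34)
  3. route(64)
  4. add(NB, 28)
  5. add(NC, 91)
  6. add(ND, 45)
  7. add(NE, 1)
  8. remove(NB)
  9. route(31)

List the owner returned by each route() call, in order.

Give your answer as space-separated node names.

Answer: NA NA ND

Derivation:
Op 1: add NA@51 -> ring=[51:NA]
Op 2: route key 34: smallest pos >= 34 is 51 -> NA
Op 3: route key 64: none >= 64, wrap to smallest pos 51 -> NA
Op 4: add NB@28 -> ring=[28:NB,51:NA]
Op 5: add NC@91 -> ring=[28:NB,51:NA,91:NC]
Op 6: add ND@45 -> ring=[28:NB,45:ND,51:NA,91:NC]
Op 7: add NE@1 -> ring=[1:NE,28:NB,45:ND,51:NA,91:NC]
Op 8: remove NB -> ring=[1:NE,45:ND,51:NA,91:NC]
Op 9: route key 31: smallest pos >= 31 is 45 -> ND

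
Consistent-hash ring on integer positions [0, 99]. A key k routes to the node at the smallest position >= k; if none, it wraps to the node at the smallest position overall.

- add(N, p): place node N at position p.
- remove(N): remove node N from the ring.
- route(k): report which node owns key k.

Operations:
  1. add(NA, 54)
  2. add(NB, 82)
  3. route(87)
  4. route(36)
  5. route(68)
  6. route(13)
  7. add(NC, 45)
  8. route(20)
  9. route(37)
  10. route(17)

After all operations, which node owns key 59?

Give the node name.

Op 1: add NA@54 -> ring=[54:NA]
Op 2: add NB@82 -> ring=[54:NA,82:NB]
Op 3: route key 87: none >= 87, wrap to smallest pos 54 -> NA
Op 4: route key 36: smallest pos >= 36 is 54 -> NA
Op 5: route key 68: smallest pos >= 68 is 82 -> NB
Op 6: route key 13: smallest pos >= 13 is 54 -> NA
Op 7: add NC@45 -> ring=[45:NC,54:NA,82:NB]
Op 8: route key 20: smallest pos >= 20 is 45 -> NC
Op 9: route key 37: smallest pos >= 37 is 45 -> NC
Op 10: route key 17: smallest pos >= 17 is 45 -> NC
Final route key 59: smallest pos >= 59 is 82 -> NB

Answer: NB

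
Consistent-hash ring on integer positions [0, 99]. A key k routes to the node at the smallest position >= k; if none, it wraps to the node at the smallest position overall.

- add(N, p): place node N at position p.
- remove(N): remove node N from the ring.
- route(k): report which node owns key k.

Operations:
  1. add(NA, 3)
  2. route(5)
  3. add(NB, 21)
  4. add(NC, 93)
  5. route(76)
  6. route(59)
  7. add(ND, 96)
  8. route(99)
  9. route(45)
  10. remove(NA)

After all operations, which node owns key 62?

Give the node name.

Op 1: add NA@3 -> ring=[3:NA]
Op 2: route key 5: none >= 5, wrap to smallest pos 3 -> NA
Op 3: add NB@21 -> ring=[3:NA,21:NB]
Op 4: add NC@93 -> ring=[3:NA,21:NB,93:NC]
Op 5: route key 76: smallest pos >= 76 is 93 -> NC
Op 6: route key 59: smallest pos >= 59 is 93 -> NC
Op 7: add ND@96 -> ring=[3:NA,21:NB,93:NC,96:ND]
Op 8: route key 99: none >= 99, wrap to smallest pos 3 -> NA
Op 9: route key 45: smallest pos >= 45 is 93 -> NC
Op 10: remove NA -> ring=[21:NB,93:NC,96:ND]
Final route key 62: smallest pos >= 62 is 93 -> NC

Answer: NC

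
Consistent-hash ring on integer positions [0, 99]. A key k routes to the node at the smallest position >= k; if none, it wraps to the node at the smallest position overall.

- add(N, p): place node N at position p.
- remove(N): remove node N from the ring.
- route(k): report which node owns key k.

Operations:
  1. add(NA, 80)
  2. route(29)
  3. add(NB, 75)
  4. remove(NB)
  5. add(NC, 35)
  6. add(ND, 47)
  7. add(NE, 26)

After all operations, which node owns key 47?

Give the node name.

Op 1: add NA@80 -> ring=[80:NA]
Op 2: route key 29: smallest pos >= 29 is 80 -> NA
Op 3: add NB@75 -> ring=[75:NB,80:NA]
Op 4: remove NB -> ring=[80:NA]
Op 5: add NC@35 -> ring=[35:NC,80:NA]
Op 6: add ND@47 -> ring=[35:NC,47:ND,80:NA]
Op 7: add NE@26 -> ring=[26:NE,35:NC,47:ND,80:NA]
Final route key 47: smallest pos >= 47 is 47 -> ND

Answer: ND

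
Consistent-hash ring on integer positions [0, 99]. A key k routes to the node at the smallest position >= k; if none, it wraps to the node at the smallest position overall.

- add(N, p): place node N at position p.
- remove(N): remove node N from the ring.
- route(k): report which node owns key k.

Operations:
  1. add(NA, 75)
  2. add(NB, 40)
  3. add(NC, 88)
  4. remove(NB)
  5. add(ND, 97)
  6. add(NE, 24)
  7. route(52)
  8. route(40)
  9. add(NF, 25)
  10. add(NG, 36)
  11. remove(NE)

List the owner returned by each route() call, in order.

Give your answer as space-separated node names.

Op 1: add NA@75 -> ring=[75:NA]
Op 2: add NB@40 -> ring=[40:NB,75:NA]
Op 3: add NC@88 -> ring=[40:NB,75:NA,88:NC]
Op 4: remove NB -> ring=[75:NA,88:NC]
Op 5: add ND@97 -> ring=[75:NA,88:NC,97:ND]
Op 6: add NE@24 -> ring=[24:NE,75:NA,88:NC,97:ND]
Op 7: route key 52: smallest pos >= 52 is 75 -> NA
Op 8: route key 40: smallest pos >= 40 is 75 -> NA
Op 9: add NF@25 -> ring=[24:NE,25:NF,75:NA,88:NC,97:ND]
Op 10: add NG@36 -> ring=[24:NE,25:NF,36:NG,75:NA,88:NC,97:ND]
Op 11: remove NE -> ring=[25:NF,36:NG,75:NA,88:NC,97:ND]

Answer: NA NA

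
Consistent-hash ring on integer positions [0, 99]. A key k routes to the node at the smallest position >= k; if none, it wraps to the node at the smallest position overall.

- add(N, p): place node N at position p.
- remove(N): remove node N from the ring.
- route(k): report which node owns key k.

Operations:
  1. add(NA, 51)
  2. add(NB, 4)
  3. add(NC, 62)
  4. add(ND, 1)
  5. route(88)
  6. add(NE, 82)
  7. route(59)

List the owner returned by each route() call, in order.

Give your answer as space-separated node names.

Op 1: add NA@51 -> ring=[51:NA]
Op 2: add NB@4 -> ring=[4:NB,51:NA]
Op 3: add NC@62 -> ring=[4:NB,51:NA,62:NC]
Op 4: add ND@1 -> ring=[1:ND,4:NB,51:NA,62:NC]
Op 5: route key 88: none >= 88, wrap to smallest pos 1 -> ND
Op 6: add NE@82 -> ring=[1:ND,4:NB,51:NA,62:NC,82:NE]
Op 7: route key 59: smallest pos >= 59 is 62 -> NC

Answer: ND NC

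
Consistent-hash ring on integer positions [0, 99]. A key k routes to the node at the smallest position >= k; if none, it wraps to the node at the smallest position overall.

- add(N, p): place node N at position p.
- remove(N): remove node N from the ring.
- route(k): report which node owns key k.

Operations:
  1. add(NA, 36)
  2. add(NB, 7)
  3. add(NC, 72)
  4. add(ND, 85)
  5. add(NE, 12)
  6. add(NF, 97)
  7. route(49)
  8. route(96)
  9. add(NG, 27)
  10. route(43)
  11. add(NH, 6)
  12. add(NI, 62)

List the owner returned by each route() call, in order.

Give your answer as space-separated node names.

Op 1: add NA@36 -> ring=[36:NA]
Op 2: add NB@7 -> ring=[7:NB,36:NA]
Op 3: add NC@72 -> ring=[7:NB,36:NA,72:NC]
Op 4: add ND@85 -> ring=[7:NB,36:NA,72:NC,85:ND]
Op 5: add NE@12 -> ring=[7:NB,12:NE,36:NA,72:NC,85:ND]
Op 6: add NF@97 -> ring=[7:NB,12:NE,36:NA,72:NC,85:ND,97:NF]
Op 7: route key 49: smallest pos >= 49 is 72 -> NC
Op 8: route key 96: smallest pos >= 96 is 97 -> NF
Op 9: add NG@27 -> ring=[7:NB,12:NE,27:NG,36:NA,72:NC,85:ND,97:NF]
Op 10: route key 43: smallest pos >= 43 is 72 -> NC
Op 11: add NH@6 -> ring=[6:NH,7:NB,12:NE,27:NG,36:NA,72:NC,85:ND,97:NF]
Op 12: add NI@62 -> ring=[6:NH,7:NB,12:NE,27:NG,36:NA,62:NI,72:NC,85:ND,97:NF]

Answer: NC NF NC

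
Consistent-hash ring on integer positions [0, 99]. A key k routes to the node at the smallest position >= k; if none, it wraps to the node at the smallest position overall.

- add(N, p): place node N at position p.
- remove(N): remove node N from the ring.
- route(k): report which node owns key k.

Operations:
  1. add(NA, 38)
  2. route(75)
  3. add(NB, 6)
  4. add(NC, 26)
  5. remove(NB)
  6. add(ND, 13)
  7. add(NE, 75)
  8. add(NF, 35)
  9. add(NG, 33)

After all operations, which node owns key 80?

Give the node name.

Answer: ND

Derivation:
Op 1: add NA@38 -> ring=[38:NA]
Op 2: route key 75: none >= 75, wrap to smallest pos 38 -> NA
Op 3: add NB@6 -> ring=[6:NB,38:NA]
Op 4: add NC@26 -> ring=[6:NB,26:NC,38:NA]
Op 5: remove NB -> ring=[26:NC,38:NA]
Op 6: add ND@13 -> ring=[13:ND,26:NC,38:NA]
Op 7: add NE@75 -> ring=[13:ND,26:NC,38:NA,75:NE]
Op 8: add NF@35 -> ring=[13:ND,26:NC,35:NF,38:NA,75:NE]
Op 9: add NG@33 -> ring=[13:ND,26:NC,33:NG,35:NF,38:NA,75:NE]
Final route key 80: none >= 80, wrap to smallest pos 13 -> ND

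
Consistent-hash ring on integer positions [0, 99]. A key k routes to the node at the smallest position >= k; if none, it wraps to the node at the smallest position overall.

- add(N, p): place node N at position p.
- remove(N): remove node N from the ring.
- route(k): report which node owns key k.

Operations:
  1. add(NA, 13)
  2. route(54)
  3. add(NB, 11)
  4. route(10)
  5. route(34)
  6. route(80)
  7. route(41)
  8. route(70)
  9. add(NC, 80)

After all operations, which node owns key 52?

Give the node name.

Answer: NC

Derivation:
Op 1: add NA@13 -> ring=[13:NA]
Op 2: route key 54: none >= 54, wrap to smallest pos 13 -> NA
Op 3: add NB@11 -> ring=[11:NB,13:NA]
Op 4: route key 10: smallest pos >= 10 is 11 -> NB
Op 5: route key 34: none >= 34, wrap to smallest pos 11 -> NB
Op 6: route key 80: none >= 80, wrap to smallest pos 11 -> NB
Op 7: route key 41: none >= 41, wrap to smallest pos 11 -> NB
Op 8: route key 70: none >= 70, wrap to smallest pos 11 -> NB
Op 9: add NC@80 -> ring=[11:NB,13:NA,80:NC]
Final route key 52: smallest pos >= 52 is 80 -> NC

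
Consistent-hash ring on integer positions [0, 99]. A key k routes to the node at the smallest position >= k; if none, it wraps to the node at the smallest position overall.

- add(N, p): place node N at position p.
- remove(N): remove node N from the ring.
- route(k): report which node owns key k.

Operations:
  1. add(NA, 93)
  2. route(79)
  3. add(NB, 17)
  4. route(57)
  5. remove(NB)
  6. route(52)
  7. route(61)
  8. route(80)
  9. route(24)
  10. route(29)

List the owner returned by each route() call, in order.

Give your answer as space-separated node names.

Op 1: add NA@93 -> ring=[93:NA]
Op 2: route key 79: smallest pos >= 79 is 93 -> NA
Op 3: add NB@17 -> ring=[17:NB,93:NA]
Op 4: route key 57: smallest pos >= 57 is 93 -> NA
Op 5: remove NB -> ring=[93:NA]
Op 6: route key 52: smallest pos >= 52 is 93 -> NA
Op 7: route key 61: smallest pos >= 61 is 93 -> NA
Op 8: route key 80: smallest pos >= 80 is 93 -> NA
Op 9: route key 24: smallest pos >= 24 is 93 -> NA
Op 10: route key 29: smallest pos >= 29 is 93 -> NA

Answer: NA NA NA NA NA NA NA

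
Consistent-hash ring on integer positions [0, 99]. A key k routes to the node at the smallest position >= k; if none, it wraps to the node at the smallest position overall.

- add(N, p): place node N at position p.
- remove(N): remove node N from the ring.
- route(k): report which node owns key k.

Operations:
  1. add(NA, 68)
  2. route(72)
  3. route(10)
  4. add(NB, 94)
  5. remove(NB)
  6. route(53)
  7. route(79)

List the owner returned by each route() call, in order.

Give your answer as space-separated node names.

Op 1: add NA@68 -> ring=[68:NA]
Op 2: route key 72: none >= 72, wrap to smallest pos 68 -> NA
Op 3: route key 10: smallest pos >= 10 is 68 -> NA
Op 4: add NB@94 -> ring=[68:NA,94:NB]
Op 5: remove NB -> ring=[68:NA]
Op 6: route key 53: smallest pos >= 53 is 68 -> NA
Op 7: route key 79: none >= 79, wrap to smallest pos 68 -> NA

Answer: NA NA NA NA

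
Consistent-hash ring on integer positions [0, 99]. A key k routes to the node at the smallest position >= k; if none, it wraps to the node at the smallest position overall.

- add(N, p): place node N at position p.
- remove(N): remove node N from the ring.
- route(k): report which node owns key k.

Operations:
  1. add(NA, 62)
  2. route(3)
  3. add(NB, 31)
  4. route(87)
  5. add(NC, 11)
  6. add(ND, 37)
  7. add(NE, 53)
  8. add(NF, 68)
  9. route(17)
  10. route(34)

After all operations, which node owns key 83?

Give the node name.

Op 1: add NA@62 -> ring=[62:NA]
Op 2: route key 3: smallest pos >= 3 is 62 -> NA
Op 3: add NB@31 -> ring=[31:NB,62:NA]
Op 4: route key 87: none >= 87, wrap to smallest pos 31 -> NB
Op 5: add NC@11 -> ring=[11:NC,31:NB,62:NA]
Op 6: add ND@37 -> ring=[11:NC,31:NB,37:ND,62:NA]
Op 7: add NE@53 -> ring=[11:NC,31:NB,37:ND,53:NE,62:NA]
Op 8: add NF@68 -> ring=[11:NC,31:NB,37:ND,53:NE,62:NA,68:NF]
Op 9: route key 17: smallest pos >= 17 is 31 -> NB
Op 10: route key 34: smallest pos >= 34 is 37 -> ND
Final route key 83: none >= 83, wrap to smallest pos 11 -> NC

Answer: NC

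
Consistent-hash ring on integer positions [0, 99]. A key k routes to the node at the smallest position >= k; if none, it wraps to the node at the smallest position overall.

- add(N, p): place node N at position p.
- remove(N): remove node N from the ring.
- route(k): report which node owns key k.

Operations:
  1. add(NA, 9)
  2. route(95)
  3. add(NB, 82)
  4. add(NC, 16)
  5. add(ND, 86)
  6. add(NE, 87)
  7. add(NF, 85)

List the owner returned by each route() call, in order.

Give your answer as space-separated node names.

Answer: NA

Derivation:
Op 1: add NA@9 -> ring=[9:NA]
Op 2: route key 95: none >= 95, wrap to smallest pos 9 -> NA
Op 3: add NB@82 -> ring=[9:NA,82:NB]
Op 4: add NC@16 -> ring=[9:NA,16:NC,82:NB]
Op 5: add ND@86 -> ring=[9:NA,16:NC,82:NB,86:ND]
Op 6: add NE@87 -> ring=[9:NA,16:NC,82:NB,86:ND,87:NE]
Op 7: add NF@85 -> ring=[9:NA,16:NC,82:NB,85:NF,86:ND,87:NE]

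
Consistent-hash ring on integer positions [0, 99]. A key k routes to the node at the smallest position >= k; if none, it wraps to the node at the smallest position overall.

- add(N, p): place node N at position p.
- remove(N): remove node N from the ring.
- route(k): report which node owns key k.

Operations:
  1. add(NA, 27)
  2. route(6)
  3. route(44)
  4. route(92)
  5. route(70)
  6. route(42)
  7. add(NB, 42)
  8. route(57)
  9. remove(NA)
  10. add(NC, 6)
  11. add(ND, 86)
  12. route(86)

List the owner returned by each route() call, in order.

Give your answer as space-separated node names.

Answer: NA NA NA NA NA NA ND

Derivation:
Op 1: add NA@27 -> ring=[27:NA]
Op 2: route key 6: smallest pos >= 6 is 27 -> NA
Op 3: route key 44: none >= 44, wrap to smallest pos 27 -> NA
Op 4: route key 92: none >= 92, wrap to smallest pos 27 -> NA
Op 5: route key 70: none >= 70, wrap to smallest pos 27 -> NA
Op 6: route key 42: none >= 42, wrap to smallest pos 27 -> NA
Op 7: add NB@42 -> ring=[27:NA,42:NB]
Op 8: route key 57: none >= 57, wrap to smallest pos 27 -> NA
Op 9: remove NA -> ring=[42:NB]
Op 10: add NC@6 -> ring=[6:NC,42:NB]
Op 11: add ND@86 -> ring=[6:NC,42:NB,86:ND]
Op 12: route key 86: smallest pos >= 86 is 86 -> ND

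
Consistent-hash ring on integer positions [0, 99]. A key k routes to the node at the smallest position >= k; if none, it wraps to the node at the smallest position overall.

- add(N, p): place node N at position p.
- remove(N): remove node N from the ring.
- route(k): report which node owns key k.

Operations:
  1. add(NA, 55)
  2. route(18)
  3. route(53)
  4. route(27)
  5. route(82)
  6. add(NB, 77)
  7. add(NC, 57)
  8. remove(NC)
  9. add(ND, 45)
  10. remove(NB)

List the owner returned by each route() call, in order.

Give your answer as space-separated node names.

Answer: NA NA NA NA

Derivation:
Op 1: add NA@55 -> ring=[55:NA]
Op 2: route key 18: smallest pos >= 18 is 55 -> NA
Op 3: route key 53: smallest pos >= 53 is 55 -> NA
Op 4: route key 27: smallest pos >= 27 is 55 -> NA
Op 5: route key 82: none >= 82, wrap to smallest pos 55 -> NA
Op 6: add NB@77 -> ring=[55:NA,77:NB]
Op 7: add NC@57 -> ring=[55:NA,57:NC,77:NB]
Op 8: remove NC -> ring=[55:NA,77:NB]
Op 9: add ND@45 -> ring=[45:ND,55:NA,77:NB]
Op 10: remove NB -> ring=[45:ND,55:NA]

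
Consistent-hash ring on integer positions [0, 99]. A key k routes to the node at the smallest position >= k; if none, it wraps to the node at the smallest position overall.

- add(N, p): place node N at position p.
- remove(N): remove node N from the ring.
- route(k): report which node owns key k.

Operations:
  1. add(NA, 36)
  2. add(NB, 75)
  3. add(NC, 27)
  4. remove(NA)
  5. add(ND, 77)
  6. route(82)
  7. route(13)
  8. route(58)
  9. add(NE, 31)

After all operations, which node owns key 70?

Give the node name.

Op 1: add NA@36 -> ring=[36:NA]
Op 2: add NB@75 -> ring=[36:NA,75:NB]
Op 3: add NC@27 -> ring=[27:NC,36:NA,75:NB]
Op 4: remove NA -> ring=[27:NC,75:NB]
Op 5: add ND@77 -> ring=[27:NC,75:NB,77:ND]
Op 6: route key 82: none >= 82, wrap to smallest pos 27 -> NC
Op 7: route key 13: smallest pos >= 13 is 27 -> NC
Op 8: route key 58: smallest pos >= 58 is 75 -> NB
Op 9: add NE@31 -> ring=[27:NC,31:NE,75:NB,77:ND]
Final route key 70: smallest pos >= 70 is 75 -> NB

Answer: NB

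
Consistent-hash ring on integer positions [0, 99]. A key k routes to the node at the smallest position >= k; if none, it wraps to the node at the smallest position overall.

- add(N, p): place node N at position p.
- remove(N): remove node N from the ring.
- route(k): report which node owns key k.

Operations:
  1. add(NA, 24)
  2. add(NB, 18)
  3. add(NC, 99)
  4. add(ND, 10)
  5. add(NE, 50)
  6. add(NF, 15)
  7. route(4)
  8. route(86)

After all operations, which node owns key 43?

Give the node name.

Op 1: add NA@24 -> ring=[24:NA]
Op 2: add NB@18 -> ring=[18:NB,24:NA]
Op 3: add NC@99 -> ring=[18:NB,24:NA,99:NC]
Op 4: add ND@10 -> ring=[10:ND,18:NB,24:NA,99:NC]
Op 5: add NE@50 -> ring=[10:ND,18:NB,24:NA,50:NE,99:NC]
Op 6: add NF@15 -> ring=[10:ND,15:NF,18:NB,24:NA,50:NE,99:NC]
Op 7: route key 4: smallest pos >= 4 is 10 -> ND
Op 8: route key 86: smallest pos >= 86 is 99 -> NC
Final route key 43: smallest pos >= 43 is 50 -> NE

Answer: NE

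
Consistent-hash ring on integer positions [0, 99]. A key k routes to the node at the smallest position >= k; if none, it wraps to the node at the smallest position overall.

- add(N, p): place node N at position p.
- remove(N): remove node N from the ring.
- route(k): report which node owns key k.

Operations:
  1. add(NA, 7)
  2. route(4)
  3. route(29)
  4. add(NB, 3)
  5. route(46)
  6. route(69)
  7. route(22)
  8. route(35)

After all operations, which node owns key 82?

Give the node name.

Answer: NB

Derivation:
Op 1: add NA@7 -> ring=[7:NA]
Op 2: route key 4: smallest pos >= 4 is 7 -> NA
Op 3: route key 29: none >= 29, wrap to smallest pos 7 -> NA
Op 4: add NB@3 -> ring=[3:NB,7:NA]
Op 5: route key 46: none >= 46, wrap to smallest pos 3 -> NB
Op 6: route key 69: none >= 69, wrap to smallest pos 3 -> NB
Op 7: route key 22: none >= 22, wrap to smallest pos 3 -> NB
Op 8: route key 35: none >= 35, wrap to smallest pos 3 -> NB
Final route key 82: none >= 82, wrap to smallest pos 3 -> NB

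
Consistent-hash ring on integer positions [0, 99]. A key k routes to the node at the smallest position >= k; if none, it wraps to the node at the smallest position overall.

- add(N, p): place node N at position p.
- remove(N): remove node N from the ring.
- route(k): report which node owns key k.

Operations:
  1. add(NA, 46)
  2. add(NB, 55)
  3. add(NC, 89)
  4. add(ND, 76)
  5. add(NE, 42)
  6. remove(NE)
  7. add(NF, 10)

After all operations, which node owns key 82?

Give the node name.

Answer: NC

Derivation:
Op 1: add NA@46 -> ring=[46:NA]
Op 2: add NB@55 -> ring=[46:NA,55:NB]
Op 3: add NC@89 -> ring=[46:NA,55:NB,89:NC]
Op 4: add ND@76 -> ring=[46:NA,55:NB,76:ND,89:NC]
Op 5: add NE@42 -> ring=[42:NE,46:NA,55:NB,76:ND,89:NC]
Op 6: remove NE -> ring=[46:NA,55:NB,76:ND,89:NC]
Op 7: add NF@10 -> ring=[10:NF,46:NA,55:NB,76:ND,89:NC]
Final route key 82: smallest pos >= 82 is 89 -> NC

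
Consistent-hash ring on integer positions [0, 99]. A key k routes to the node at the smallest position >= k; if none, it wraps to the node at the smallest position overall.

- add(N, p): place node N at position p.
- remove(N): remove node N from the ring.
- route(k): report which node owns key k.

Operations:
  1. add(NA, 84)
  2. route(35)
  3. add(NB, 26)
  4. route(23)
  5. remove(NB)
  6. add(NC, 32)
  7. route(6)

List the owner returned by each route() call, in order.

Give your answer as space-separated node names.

Answer: NA NB NC

Derivation:
Op 1: add NA@84 -> ring=[84:NA]
Op 2: route key 35: smallest pos >= 35 is 84 -> NA
Op 3: add NB@26 -> ring=[26:NB,84:NA]
Op 4: route key 23: smallest pos >= 23 is 26 -> NB
Op 5: remove NB -> ring=[84:NA]
Op 6: add NC@32 -> ring=[32:NC,84:NA]
Op 7: route key 6: smallest pos >= 6 is 32 -> NC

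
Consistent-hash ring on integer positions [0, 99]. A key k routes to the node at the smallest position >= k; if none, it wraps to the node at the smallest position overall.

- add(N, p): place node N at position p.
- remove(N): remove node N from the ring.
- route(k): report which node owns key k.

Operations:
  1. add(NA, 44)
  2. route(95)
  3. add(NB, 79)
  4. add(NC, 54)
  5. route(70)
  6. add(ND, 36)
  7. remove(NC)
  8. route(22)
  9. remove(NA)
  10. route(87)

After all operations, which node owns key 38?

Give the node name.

Op 1: add NA@44 -> ring=[44:NA]
Op 2: route key 95: none >= 95, wrap to smallest pos 44 -> NA
Op 3: add NB@79 -> ring=[44:NA,79:NB]
Op 4: add NC@54 -> ring=[44:NA,54:NC,79:NB]
Op 5: route key 70: smallest pos >= 70 is 79 -> NB
Op 6: add ND@36 -> ring=[36:ND,44:NA,54:NC,79:NB]
Op 7: remove NC -> ring=[36:ND,44:NA,79:NB]
Op 8: route key 22: smallest pos >= 22 is 36 -> ND
Op 9: remove NA -> ring=[36:ND,79:NB]
Op 10: route key 87: none >= 87, wrap to smallest pos 36 -> ND
Final route key 38: smallest pos >= 38 is 79 -> NB

Answer: NB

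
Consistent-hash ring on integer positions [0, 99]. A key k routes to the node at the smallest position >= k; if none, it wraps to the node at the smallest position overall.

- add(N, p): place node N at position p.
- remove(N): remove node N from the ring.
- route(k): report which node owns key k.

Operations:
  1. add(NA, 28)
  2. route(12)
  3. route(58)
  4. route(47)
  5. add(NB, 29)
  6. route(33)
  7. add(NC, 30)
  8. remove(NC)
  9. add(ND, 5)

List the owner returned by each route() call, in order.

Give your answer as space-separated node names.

Answer: NA NA NA NA

Derivation:
Op 1: add NA@28 -> ring=[28:NA]
Op 2: route key 12: smallest pos >= 12 is 28 -> NA
Op 3: route key 58: none >= 58, wrap to smallest pos 28 -> NA
Op 4: route key 47: none >= 47, wrap to smallest pos 28 -> NA
Op 5: add NB@29 -> ring=[28:NA,29:NB]
Op 6: route key 33: none >= 33, wrap to smallest pos 28 -> NA
Op 7: add NC@30 -> ring=[28:NA,29:NB,30:NC]
Op 8: remove NC -> ring=[28:NA,29:NB]
Op 9: add ND@5 -> ring=[5:ND,28:NA,29:NB]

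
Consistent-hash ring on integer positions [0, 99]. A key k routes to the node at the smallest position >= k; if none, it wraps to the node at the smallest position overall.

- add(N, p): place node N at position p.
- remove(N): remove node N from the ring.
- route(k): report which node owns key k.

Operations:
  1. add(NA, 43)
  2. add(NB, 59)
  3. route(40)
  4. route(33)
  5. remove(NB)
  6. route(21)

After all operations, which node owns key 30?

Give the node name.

Answer: NA

Derivation:
Op 1: add NA@43 -> ring=[43:NA]
Op 2: add NB@59 -> ring=[43:NA,59:NB]
Op 3: route key 40: smallest pos >= 40 is 43 -> NA
Op 4: route key 33: smallest pos >= 33 is 43 -> NA
Op 5: remove NB -> ring=[43:NA]
Op 6: route key 21: smallest pos >= 21 is 43 -> NA
Final route key 30: smallest pos >= 30 is 43 -> NA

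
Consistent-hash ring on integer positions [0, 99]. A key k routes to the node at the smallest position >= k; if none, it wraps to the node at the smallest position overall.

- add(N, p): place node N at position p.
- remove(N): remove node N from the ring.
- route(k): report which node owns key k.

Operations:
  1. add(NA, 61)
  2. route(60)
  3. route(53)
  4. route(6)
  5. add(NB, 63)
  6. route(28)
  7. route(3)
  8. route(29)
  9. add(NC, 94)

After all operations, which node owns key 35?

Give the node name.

Answer: NA

Derivation:
Op 1: add NA@61 -> ring=[61:NA]
Op 2: route key 60: smallest pos >= 60 is 61 -> NA
Op 3: route key 53: smallest pos >= 53 is 61 -> NA
Op 4: route key 6: smallest pos >= 6 is 61 -> NA
Op 5: add NB@63 -> ring=[61:NA,63:NB]
Op 6: route key 28: smallest pos >= 28 is 61 -> NA
Op 7: route key 3: smallest pos >= 3 is 61 -> NA
Op 8: route key 29: smallest pos >= 29 is 61 -> NA
Op 9: add NC@94 -> ring=[61:NA,63:NB,94:NC]
Final route key 35: smallest pos >= 35 is 61 -> NA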